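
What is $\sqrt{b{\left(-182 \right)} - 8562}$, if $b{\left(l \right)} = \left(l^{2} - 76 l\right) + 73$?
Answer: $\sqrt{38467} \approx 196.13$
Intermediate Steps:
$b{\left(l \right)} = 73 + l^{2} - 76 l$
$\sqrt{b{\left(-182 \right)} - 8562} = \sqrt{\left(73 + \left(-182\right)^{2} - -13832\right) - 8562} = \sqrt{\left(73 + 33124 + 13832\right) - 8562} = \sqrt{47029 - 8562} = \sqrt{38467}$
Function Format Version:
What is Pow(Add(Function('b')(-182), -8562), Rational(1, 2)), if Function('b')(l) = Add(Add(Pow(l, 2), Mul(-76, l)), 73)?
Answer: Pow(38467, Rational(1, 2)) ≈ 196.13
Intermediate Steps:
Function('b')(l) = Add(73, Pow(l, 2), Mul(-76, l))
Pow(Add(Function('b')(-182), -8562), Rational(1, 2)) = Pow(Add(Add(73, Pow(-182, 2), Mul(-76, -182)), -8562), Rational(1, 2)) = Pow(Add(Add(73, 33124, 13832), -8562), Rational(1, 2)) = Pow(Add(47029, -8562), Rational(1, 2)) = Pow(38467, Rational(1, 2))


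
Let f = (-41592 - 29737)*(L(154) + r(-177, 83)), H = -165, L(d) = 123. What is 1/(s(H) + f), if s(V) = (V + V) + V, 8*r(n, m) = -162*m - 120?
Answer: 4/448728759 ≈ 8.9141e-9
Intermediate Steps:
r(n, m) = -15 - 81*m/4 (r(n, m) = (-162*m - 120)/8 = (-120 - 162*m)/8 = -15 - 81*m/4)
s(V) = 3*V (s(V) = 2*V + V = 3*V)
f = 448730739/4 (f = (-41592 - 29737)*(123 + (-15 - 81/4*83)) = -71329*(123 + (-15 - 6723/4)) = -71329*(123 - 6783/4) = -71329*(-6291/4) = 448730739/4 ≈ 1.1218e+8)
1/(s(H) + f) = 1/(3*(-165) + 448730739/4) = 1/(-495 + 448730739/4) = 1/(448728759/4) = 4/448728759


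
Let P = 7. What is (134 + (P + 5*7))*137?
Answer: 24112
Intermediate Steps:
(134 + (P + 5*7))*137 = (134 + (7 + 5*7))*137 = (134 + (7 + 35))*137 = (134 + 42)*137 = 176*137 = 24112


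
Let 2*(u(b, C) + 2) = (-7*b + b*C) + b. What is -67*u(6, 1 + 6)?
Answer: -67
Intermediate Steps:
u(b, C) = -2 - 3*b + C*b/2 (u(b, C) = -2 + ((-7*b + b*C) + b)/2 = -2 + ((-7*b + C*b) + b)/2 = -2 + (-6*b + C*b)/2 = -2 + (-3*b + C*b/2) = -2 - 3*b + C*b/2)
-67*u(6, 1 + 6) = -67*(-2 - 3*6 + (½)*(1 + 6)*6) = -67*(-2 - 18 + (½)*7*6) = -67*(-2 - 18 + 21) = -67*1 = -67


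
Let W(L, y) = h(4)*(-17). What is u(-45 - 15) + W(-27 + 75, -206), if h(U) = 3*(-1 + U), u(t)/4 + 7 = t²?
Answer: 14219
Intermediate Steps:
u(t) = -28 + 4*t²
h(U) = -3 + 3*U
W(L, y) = -153 (W(L, y) = (-3 + 3*4)*(-17) = (-3 + 12)*(-17) = 9*(-17) = -153)
u(-45 - 15) + W(-27 + 75, -206) = (-28 + 4*(-45 - 15)²) - 153 = (-28 + 4*(-60)²) - 153 = (-28 + 4*3600) - 153 = (-28 + 14400) - 153 = 14372 - 153 = 14219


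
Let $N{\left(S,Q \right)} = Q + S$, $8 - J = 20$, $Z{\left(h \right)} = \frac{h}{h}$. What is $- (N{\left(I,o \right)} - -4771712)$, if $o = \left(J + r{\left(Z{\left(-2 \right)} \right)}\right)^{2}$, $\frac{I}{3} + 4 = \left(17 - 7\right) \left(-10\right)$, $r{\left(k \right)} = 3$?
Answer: $-4771481$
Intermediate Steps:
$Z{\left(h \right)} = 1$
$J = -12$ ($J = 8 - 20 = -12$)
$I = -312$ ($I = -12 + 3 \left(17 - 7\right) \left(-10\right) = -12 + 3 \cdot 10 \left(-10\right) = -12 + 3 \left(-100\right) = -12 - 300 = -312$)
$o = 81$ ($o = \left(-12 + 3\right)^{2} = \left(-9\right)^{2} = 81$)
$- (N{\left(I,o \right)} - -4771712) = - (\left(81 - 312\right) - -4771712) = - (-231 + 4771712) = \left(-1\right) 4771481 = -4771481$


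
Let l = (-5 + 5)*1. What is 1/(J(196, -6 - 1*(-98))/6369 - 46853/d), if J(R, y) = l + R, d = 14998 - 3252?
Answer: -74810274/296104541 ≈ -0.25265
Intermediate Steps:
d = 11746
l = 0 (l = 0*1 = 0)
J(R, y) = R (J(R, y) = 0 + R = R)
1/(J(196, -6 - 1*(-98))/6369 - 46853/d) = 1/(196/6369 - 46853/11746) = 1/(-296104541/74810274) = -74810274/296104541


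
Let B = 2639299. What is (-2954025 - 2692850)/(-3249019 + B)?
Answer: 1129375/121944 ≈ 9.2614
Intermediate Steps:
(-2954025 - 2692850)/(-3249019 + B) = (-2954025 - 2692850)/(-3249019 + 2639299) = -5646875/(-609720) = -5646875*(-1/609720) = 1129375/121944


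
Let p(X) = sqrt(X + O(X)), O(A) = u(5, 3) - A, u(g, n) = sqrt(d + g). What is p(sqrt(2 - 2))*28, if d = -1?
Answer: 28*sqrt(2) ≈ 39.598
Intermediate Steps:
u(g, n) = sqrt(-1 + g)
O(A) = 2 - A (O(A) = sqrt(-1 + 5) - A = sqrt(4) - A = 2 - A)
p(X) = sqrt(2) (p(X) = sqrt(X + (2 - X)) = sqrt(2))
p(sqrt(2 - 2))*28 = sqrt(2)*28 = 28*sqrt(2)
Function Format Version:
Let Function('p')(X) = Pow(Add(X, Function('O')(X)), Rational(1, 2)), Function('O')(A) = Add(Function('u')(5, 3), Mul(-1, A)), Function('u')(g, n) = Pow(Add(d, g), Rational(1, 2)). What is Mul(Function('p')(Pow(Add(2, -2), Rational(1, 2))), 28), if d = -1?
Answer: Mul(28, Pow(2, Rational(1, 2))) ≈ 39.598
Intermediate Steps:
Function('u')(g, n) = Pow(Add(-1, g), Rational(1, 2))
Function('O')(A) = Add(2, Mul(-1, A)) (Function('O')(A) = Add(Pow(Add(-1, 5), Rational(1, 2)), Mul(-1, A)) = Add(Pow(4, Rational(1, 2)), Mul(-1, A)) = Add(2, Mul(-1, A)))
Function('p')(X) = Pow(2, Rational(1, 2)) (Function('p')(X) = Pow(Add(X, Add(2, Mul(-1, X))), Rational(1, 2)) = Pow(2, Rational(1, 2)))
Mul(Function('p')(Pow(Add(2, -2), Rational(1, 2))), 28) = Mul(Pow(2, Rational(1, 2)), 28) = Mul(28, Pow(2, Rational(1, 2)))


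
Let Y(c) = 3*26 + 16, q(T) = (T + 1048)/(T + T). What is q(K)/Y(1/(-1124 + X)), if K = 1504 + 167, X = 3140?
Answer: 2719/314148 ≈ 0.0086552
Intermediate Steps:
K = 1671
q(T) = (1048 + T)/(2*T) (q(T) = (1048 + T)/((2*T)) = (1048 + T)*(1/(2*T)) = (1048 + T)/(2*T))
Y(c) = 94 (Y(c) = 78 + 16 = 94)
q(K)/Y(1/(-1124 + X)) = ((½)*(1048 + 1671)/1671)/94 = ((½)*(1/1671)*2719)*(1/94) = (2719/3342)*(1/94) = 2719/314148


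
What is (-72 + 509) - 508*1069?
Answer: -542615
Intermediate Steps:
(-72 + 509) - 508*1069 = 437 - 543052 = -542615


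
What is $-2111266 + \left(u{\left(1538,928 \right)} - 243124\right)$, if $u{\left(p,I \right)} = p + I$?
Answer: $-2351924$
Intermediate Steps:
$u{\left(p,I \right)} = I + p$
$-2111266 + \left(u{\left(1538,928 \right)} - 243124\right) = -2111266 + \left(\left(928 + 1538\right) - 243124\right) = -2111266 + \left(2466 - 243124\right) = -2111266 - 240658 = -2351924$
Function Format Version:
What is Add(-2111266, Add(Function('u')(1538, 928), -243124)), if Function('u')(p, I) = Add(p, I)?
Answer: -2351924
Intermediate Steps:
Function('u')(p, I) = Add(I, p)
Add(-2111266, Add(Function('u')(1538, 928), -243124)) = Add(-2111266, Add(Add(928, 1538), -243124)) = Add(-2111266, Add(2466, -243124)) = Add(-2111266, -240658) = -2351924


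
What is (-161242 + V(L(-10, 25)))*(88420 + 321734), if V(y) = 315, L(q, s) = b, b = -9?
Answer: -66004852758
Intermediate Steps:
L(q, s) = -9
(-161242 + V(L(-10, 25)))*(88420 + 321734) = (-161242 + 315)*(88420 + 321734) = -160927*410154 = -66004852758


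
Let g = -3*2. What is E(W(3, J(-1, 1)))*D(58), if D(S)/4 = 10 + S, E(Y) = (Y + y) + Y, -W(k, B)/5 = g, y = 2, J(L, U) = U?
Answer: 16864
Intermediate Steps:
g = -6
W(k, B) = 30 (W(k, B) = -5*(-6) = 30)
E(Y) = 2 + 2*Y (E(Y) = (Y + 2) + Y = (2 + Y) + Y = 2 + 2*Y)
D(S) = 40 + 4*S (D(S) = 4*(10 + S) = 40 + 4*S)
E(W(3, J(-1, 1)))*D(58) = (2 + 2*30)*(40 + 4*58) = (2 + 60)*(40 + 232) = 62*272 = 16864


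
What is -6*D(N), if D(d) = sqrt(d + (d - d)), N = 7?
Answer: -6*sqrt(7) ≈ -15.875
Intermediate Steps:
D(d) = sqrt(d) (D(d) = sqrt(d + 0) = sqrt(d))
-6*D(N) = -6*sqrt(7)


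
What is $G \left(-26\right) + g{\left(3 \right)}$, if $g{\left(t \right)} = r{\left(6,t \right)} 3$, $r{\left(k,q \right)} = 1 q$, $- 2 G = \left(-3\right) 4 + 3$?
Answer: $-108$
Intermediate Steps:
$G = \frac{9}{2}$ ($G = - \frac{\left(-3\right) 4 + 3}{2} = - \frac{-12 + 3}{2} = \left(- \frac{1}{2}\right) \left(-9\right) = \frac{9}{2} \approx 4.5$)
$r{\left(k,q \right)} = q$
$g{\left(t \right)} = 3 t$ ($g{\left(t \right)} = t 3 = 3 t$)
$G \left(-26\right) + g{\left(3 \right)} = \frac{9}{2} \left(-26\right) + 3 \cdot 3 = -117 + 9 = -108$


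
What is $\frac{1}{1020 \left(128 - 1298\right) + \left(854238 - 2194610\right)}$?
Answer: $- \frac{1}{2533772} \approx -3.9467 \cdot 10^{-7}$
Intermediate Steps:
$\frac{1}{1020 \left(128 - 1298\right) + \left(854238 - 2194610\right)} = \frac{1}{1020 \left(-1170\right) - 1340372} = \frac{1}{-1193400 - 1340372} = \frac{1}{-2533772} = - \frac{1}{2533772}$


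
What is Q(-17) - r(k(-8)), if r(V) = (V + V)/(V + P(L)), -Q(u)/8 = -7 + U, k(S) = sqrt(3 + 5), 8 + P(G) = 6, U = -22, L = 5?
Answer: 228 - 2*sqrt(2) ≈ 225.17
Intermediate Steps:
P(G) = -2 (P(G) = -8 + 6 = -2)
k(S) = 2*sqrt(2) (k(S) = sqrt(8) = 2*sqrt(2))
Q(u) = 232 (Q(u) = -8*(-7 - 22) = -8*(-29) = 232)
r(V) = 2*V/(-2 + V) (r(V) = (V + V)/(V - 2) = (2*V)/(-2 + V) = 2*V/(-2 + V))
Q(-17) - r(k(-8)) = 232 - 2*2*sqrt(2)/(-2 + 2*sqrt(2)) = 232 - 4*sqrt(2)/(-2 + 2*sqrt(2))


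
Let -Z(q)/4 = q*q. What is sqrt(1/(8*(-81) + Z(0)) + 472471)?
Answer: sqrt(612322414)/36 ≈ 687.37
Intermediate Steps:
Z(q) = -4*q**2 (Z(q) = -4*q*q = -4*q**2)
sqrt(1/(8*(-81) + Z(0)) + 472471) = sqrt(1/(8*(-81) - 4*0**2) + 472471) = sqrt(1/(-648 - 4*0) + 472471) = sqrt(1/(-648 + 0) + 472471) = sqrt(1/(-648) + 472471) = sqrt(-1/648 + 472471) = sqrt(306161207/648) = sqrt(612322414)/36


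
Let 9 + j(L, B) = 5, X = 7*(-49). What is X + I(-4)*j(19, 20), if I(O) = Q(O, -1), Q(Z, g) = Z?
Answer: -327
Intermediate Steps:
X = -343
j(L, B) = -4 (j(L, B) = -9 + 5 = -4)
I(O) = O
X + I(-4)*j(19, 20) = -343 - 4*(-4) = -343 + 16 = -327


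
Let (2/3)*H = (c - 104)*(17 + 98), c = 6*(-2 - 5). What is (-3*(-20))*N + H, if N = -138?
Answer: -33465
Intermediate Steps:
c = -42 (c = 6*(-7) = -42)
H = -25185 (H = 3*((-42 - 104)*(17 + 98))/2 = 3*(-146*115)/2 = (3/2)*(-16790) = -25185)
(-3*(-20))*N + H = -3*(-20)*(-138) - 25185 = 60*(-138) - 25185 = -8280 - 25185 = -33465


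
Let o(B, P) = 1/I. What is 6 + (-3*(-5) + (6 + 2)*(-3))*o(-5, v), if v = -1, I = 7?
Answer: 33/7 ≈ 4.7143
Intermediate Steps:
o(B, P) = 1/7
6 + (-3*(-5) + (6 + 2)*(-3))*o(-5, v) = 6 + (-3*(-5) + (6 + 2)*(-3))*(1/7) = 6 + (15 + 8*(-3))*(1/7) = 6 + (15 - 24)*(1/7) = 6 - 9*1/7 = 6 - 9/7 = 33/7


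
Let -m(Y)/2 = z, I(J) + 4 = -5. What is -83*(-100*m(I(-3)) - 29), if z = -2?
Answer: 35607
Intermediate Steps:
I(J) = -9 (I(J) = -4 - 5 = -9)
m(Y) = 4 (m(Y) = -2*(-2) = 4)
-83*(-100*m(I(-3)) - 29) = -83*(-100*4 - 29) = -83*(-400 - 29) = -83*(-429) = 35607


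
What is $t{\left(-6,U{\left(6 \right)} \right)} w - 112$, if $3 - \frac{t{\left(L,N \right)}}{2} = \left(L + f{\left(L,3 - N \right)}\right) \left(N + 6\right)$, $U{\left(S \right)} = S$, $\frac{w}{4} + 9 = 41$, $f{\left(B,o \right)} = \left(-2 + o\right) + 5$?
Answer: $19088$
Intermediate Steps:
$f{\left(B,o \right)} = 3 + o$
$w = 128$ ($w = -36 + 4 \cdot 41 = -36 + 164 = 128$)
$t{\left(L,N \right)} = 6 - 2 \left(6 + N\right) \left(6 + L - N\right)$ ($t{\left(L,N \right)} = 6 - 2 \left(L + \left(3 - \left(-3 + N\right)\right)\right) \left(N + 6\right) = 6 - 2 \left(L - \left(-6 + N\right)\right) \left(6 + N\right) = 6 - 2 \left(6 + L - N\right) \left(6 + N\right) = 6 - 2 \left(6 + N\right) \left(6 + L - N\right)$)
$t{\left(-6,U{\left(6 \right)} \right)} w - 112 = \left(-66 - -72 + 2 \cdot 6^{2} - \left(-12\right) 6\right) 128 - 112 = \left(-66 + 72 + 2 \cdot 36 + 72\right) 128 - 112 = \left(-66 + 72 + 72 + 72\right) 128 - 112 = 150 \cdot 128 - 112 = 19200 - 112 = 19088$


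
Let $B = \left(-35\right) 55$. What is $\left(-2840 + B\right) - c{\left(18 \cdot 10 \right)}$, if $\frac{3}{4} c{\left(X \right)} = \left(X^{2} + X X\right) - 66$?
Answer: $-91077$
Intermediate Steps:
$B = -1925$
$c{\left(X \right)} = -88 + \frac{8 X^{2}}{3}$ ($c{\left(X \right)} = \frac{4 \left(\left(X^{2} + X X\right) - 66\right)}{3} = \frac{4 \left(\left(X^{2} + X^{2}\right) - 66\right)}{3} = \frac{4 \left(2 X^{2} - 66\right)}{3} = \frac{4 \left(-66 + 2 X^{2}\right)}{3} = -88 + \frac{8 X^{2}}{3}$)
$\left(-2840 + B\right) - c{\left(18 \cdot 10 \right)} = \left(-2840 - 1925\right) - \left(-88 + \frac{8 \left(18 \cdot 10\right)^{2}}{3}\right) = -4765 - \left(-88 + \frac{8 \cdot 180^{2}}{3}\right) = -4765 - \left(-88 + \frac{8}{3} \cdot 32400\right) = -4765 - \left(-88 + 86400\right) = -4765 - 86312 = -91077$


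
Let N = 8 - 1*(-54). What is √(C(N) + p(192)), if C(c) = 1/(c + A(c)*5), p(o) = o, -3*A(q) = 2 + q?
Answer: 35*√2814/134 ≈ 13.856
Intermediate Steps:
A(q) = -⅔ - q/3 (A(q) = -(2 + q)/3 = -⅔ - q/3)
N = 62 (N = 8 + 54 = 62)
C(c) = 1/(-10/3 - 2*c/3) (C(c) = 1/(c + (-⅔ - c/3)*5) = 1/(c + (-10/3 - 5*c/3)) = 1/(-10/3 - 2*c/3))
√(C(N) + p(192)) = √(3/(2*(-5 - 1*62)) + 192) = √(3/(2*(-5 - 62)) + 192) = √((3/2)/(-67) + 192) = √((3/2)*(-1/67) + 192) = √(-3/134 + 192) = √(25725/134) = 35*√2814/134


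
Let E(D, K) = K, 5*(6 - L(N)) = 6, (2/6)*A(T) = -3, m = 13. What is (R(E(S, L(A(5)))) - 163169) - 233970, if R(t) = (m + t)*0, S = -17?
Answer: -397139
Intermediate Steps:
A(T) = -9 (A(T) = 3*(-3) = -9)
L(N) = 24/5 (L(N) = 6 - 1/5*6 = 6 - 6/5 = 24/5)
R(t) = 0 (R(t) = (13 + t)*0 = 0)
(R(E(S, L(A(5)))) - 163169) - 233970 = (0 - 163169) - 233970 = -163169 - 233970 = -397139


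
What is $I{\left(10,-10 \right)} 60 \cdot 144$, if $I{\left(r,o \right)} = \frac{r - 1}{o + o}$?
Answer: $-3888$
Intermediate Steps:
$I{\left(r,o \right)} = \frac{-1 + r}{2 o}$
$I{\left(10,-10 \right)} 60 \cdot 144 = \frac{-1 + 10}{2 \left(-10\right)} 60 \cdot 144 = \frac{1}{2} \left(- \frac{1}{10}\right) 9 \cdot 60 \cdot 144 = \left(- \frac{9}{20}\right) 60 \cdot 144 = \left(-27\right) 144 = -3888$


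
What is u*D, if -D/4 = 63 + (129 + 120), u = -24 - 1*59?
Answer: 103584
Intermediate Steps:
u = -83 (u = -24 - 59 = -83)
D = -1248 (D = -4*(63 + (129 + 120)) = -4*(63 + 249) = -4*312 = -1248)
u*D = -83*(-1248) = 103584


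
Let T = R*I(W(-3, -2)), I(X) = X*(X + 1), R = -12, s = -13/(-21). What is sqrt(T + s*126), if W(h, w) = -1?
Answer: sqrt(78) ≈ 8.8318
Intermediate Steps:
s = 13/21 (s = -13*(-1/21) = 13/21 ≈ 0.61905)
I(X) = X*(1 + X)
T = 0 (T = -(-12)*(1 - 1) = -(-12)*0 = -12*0 = 0)
sqrt(T + s*126) = sqrt(0 + (13/21)*126) = sqrt(0 + 78) = sqrt(78)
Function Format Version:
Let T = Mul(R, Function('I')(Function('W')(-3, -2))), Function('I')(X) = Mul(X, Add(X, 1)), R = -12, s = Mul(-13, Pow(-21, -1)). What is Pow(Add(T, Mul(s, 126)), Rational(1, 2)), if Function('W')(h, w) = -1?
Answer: Pow(78, Rational(1, 2)) ≈ 8.8318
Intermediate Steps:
s = Rational(13, 21) (s = Mul(-13, Rational(-1, 21)) = Rational(13, 21) ≈ 0.61905)
Function('I')(X) = Mul(X, Add(1, X))
T = 0 (T = Mul(-12, Mul(-1, Add(1, -1))) = Mul(-12, Mul(-1, 0)) = Mul(-12, 0) = 0)
Pow(Add(T, Mul(s, 126)), Rational(1, 2)) = Pow(Add(0, Mul(Rational(13, 21), 126)), Rational(1, 2)) = Pow(Add(0, 78), Rational(1, 2)) = Pow(78, Rational(1, 2))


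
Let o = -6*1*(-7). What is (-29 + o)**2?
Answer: 169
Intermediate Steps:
o = 42 (o = -6*(-7) = 42)
(-29 + o)**2 = (-29 + 42)**2 = 13**2 = 169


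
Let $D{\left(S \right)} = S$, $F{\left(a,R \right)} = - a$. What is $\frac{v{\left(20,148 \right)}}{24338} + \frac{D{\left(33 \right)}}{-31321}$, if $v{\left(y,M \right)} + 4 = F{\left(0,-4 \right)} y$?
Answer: $- \frac{464219}{381145249} \approx -0.001218$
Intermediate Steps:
$v{\left(y,M \right)} = -4$ ($v{\left(y,M \right)} = -4 + \left(-1\right) 0 y = -4 + 0 y = -4 + 0 = -4$)
$\frac{v{\left(20,148 \right)}}{24338} + \frac{D{\left(33 \right)}}{-31321} = - \frac{4}{24338} + \frac{33}{-31321} = \left(-4\right) \frac{1}{24338} + 33 \left(- \frac{1}{31321}\right) = - \frac{2}{12169} - \frac{33}{31321} = - \frac{464219}{381145249}$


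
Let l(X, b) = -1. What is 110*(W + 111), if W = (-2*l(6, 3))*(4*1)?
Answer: 13090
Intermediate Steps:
W = 8 (W = (-2*(-1))*(4*1) = 2*4 = 8)
110*(W + 111) = 110*(8 + 111) = 110*119 = 13090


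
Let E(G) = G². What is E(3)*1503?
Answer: 13527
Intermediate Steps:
E(3)*1503 = 3²*1503 = 9*1503 = 13527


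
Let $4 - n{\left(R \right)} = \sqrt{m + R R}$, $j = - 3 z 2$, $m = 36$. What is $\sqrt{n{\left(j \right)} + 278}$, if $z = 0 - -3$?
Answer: $\sqrt{282 - 6 \sqrt{10}} \approx 16.218$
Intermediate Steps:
$z = 3$ ($z = 0 + 3 = 3$)
$j = -18$ ($j = \left(-3\right) 3 \cdot 2 = \left(-9\right) 2 = -18$)
$n{\left(R \right)} = 4 - \sqrt{36 + R^{2}}$ ($n{\left(R \right)} = 4 - \sqrt{36 + R R} = 4 - \sqrt{36 + R^{2}}$)
$\sqrt{n{\left(j \right)} + 278} = \sqrt{\left(4 - \sqrt{36 + \left(-18\right)^{2}}\right) + 278} = \sqrt{\left(4 - \sqrt{36 + 324}\right) + 278} = \sqrt{\left(4 - \sqrt{360}\right) + 278} = \sqrt{\left(4 - 6 \sqrt{10}\right) + 278} = \sqrt{282 - 6 \sqrt{10}}$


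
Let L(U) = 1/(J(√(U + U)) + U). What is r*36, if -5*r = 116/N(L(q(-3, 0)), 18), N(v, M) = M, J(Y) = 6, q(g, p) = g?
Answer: -232/5 ≈ -46.400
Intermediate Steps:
L(U) = 1/(6 + U)
r = -58/45 (r = -116/(5*18) = -⅕*58/9 = -58/45 ≈ -1.2889)
r*36 = -58/45*36 = -232/5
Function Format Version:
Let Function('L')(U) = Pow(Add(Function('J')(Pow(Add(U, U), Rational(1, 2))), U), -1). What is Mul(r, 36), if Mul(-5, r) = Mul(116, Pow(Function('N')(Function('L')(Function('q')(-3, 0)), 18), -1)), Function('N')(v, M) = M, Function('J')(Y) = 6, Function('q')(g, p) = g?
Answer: Rational(-232, 5) ≈ -46.400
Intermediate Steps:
Function('L')(U) = Pow(Add(6, U), -1)
r = Rational(-58, 45) (r = Mul(Rational(-1, 5), Mul(116, Pow(18, -1))) = Mul(Rational(-1, 5), Mul(116, Rational(1, 18))) = Mul(Rational(-1, 5), Rational(58, 9)) = Rational(-58, 45) ≈ -1.2889)
Mul(r, 36) = Mul(Rational(-58, 45), 36) = Rational(-232, 5)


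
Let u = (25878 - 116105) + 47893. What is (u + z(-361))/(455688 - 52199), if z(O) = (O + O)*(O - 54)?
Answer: 257296/403489 ≈ 0.63768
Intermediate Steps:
u = -42334 (u = -90227 + 47893 = -42334)
z(O) = 2*O*(-54 + O) (z(O) = (2*O)*(-54 + O) = 2*O*(-54 + O))
(u + z(-361))/(455688 - 52199) = (-42334 + 2*(-361)*(-54 - 361))/(455688 - 52199) = (-42334 + 2*(-361)*(-415))/403489 = (-42334 + 299630)*(1/403489) = 257296*(1/403489) = 257296/403489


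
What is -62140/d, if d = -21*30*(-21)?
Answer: -6214/1323 ≈ -4.6969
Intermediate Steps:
d = 13230 (d = -630*(-21) = 13230)
-62140/d = -62140/13230 = -62140*1/13230 = -6214/1323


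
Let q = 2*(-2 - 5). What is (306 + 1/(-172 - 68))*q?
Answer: -514073/120 ≈ -4283.9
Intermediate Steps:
q = -14 (q = 2*(-7) = -14)
(306 + 1/(-172 - 68))*q = (306 + 1/(-172 - 68))*(-14) = (306 + 1/(-240))*(-14) = (306 - 1/240)*(-14) = (73439/240)*(-14) = -514073/120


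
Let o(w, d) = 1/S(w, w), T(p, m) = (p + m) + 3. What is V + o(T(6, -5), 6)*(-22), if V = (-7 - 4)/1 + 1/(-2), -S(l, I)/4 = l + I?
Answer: -173/16 ≈ -10.813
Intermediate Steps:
T(p, m) = 3 + m + p (T(p, m) = (m + p) + 3 = 3 + m + p)
S(l, I) = -4*I - 4*l (S(l, I) = -4*(l + I) = -4*(I + l) = -4*I - 4*l)
o(w, d) = -1/(8*w) (o(w, d) = 1/(-4*w - 4*w) = 1/(-8*w) = -1/(8*w))
V = -23/2 (V = -11*1 + 1*(-½) = -11 - ½ = -23/2 ≈ -11.500)
V + o(T(6, -5), 6)*(-22) = -23/2 - 1/(8*(3 - 5 + 6))*(-22) = -23/2 - ⅛/4*(-22) = -23/2 - ⅛*¼*(-22) = -23/2 - 1/32*(-22) = -23/2 + 11/16 = -173/16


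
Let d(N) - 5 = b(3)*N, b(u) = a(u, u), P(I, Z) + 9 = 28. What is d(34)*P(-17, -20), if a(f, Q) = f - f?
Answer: 95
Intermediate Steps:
a(f, Q) = 0
P(I, Z) = 19 (P(I, Z) = -9 + 28 = 19)
b(u) = 0
d(N) = 5 (d(N) = 5 + 0*N = 5 + 0 = 5)
d(34)*P(-17, -20) = 5*19 = 95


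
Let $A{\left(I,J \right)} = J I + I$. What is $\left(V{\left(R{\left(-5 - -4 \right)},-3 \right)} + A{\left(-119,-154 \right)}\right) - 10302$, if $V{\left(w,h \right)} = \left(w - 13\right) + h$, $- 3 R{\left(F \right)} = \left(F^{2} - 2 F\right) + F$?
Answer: $\frac{23665}{3} \approx 7888.3$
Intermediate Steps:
$A{\left(I,J \right)} = I + I J$ ($A{\left(I,J \right)} = I J + I = I + I J$)
$R{\left(F \right)} = - \frac{F^{2}}{3} + \frac{F}{3}$ ($R{\left(F \right)} = - \frac{\left(F^{2} - 2 F\right) + F}{3} = - \frac{F^{2} - F}{3} = - \frac{F^{2}}{3} + \frac{F}{3}$)
$V{\left(w,h \right)} = -13 + h + w$ ($V{\left(w,h \right)} = \left(-13 + w\right) + h = -13 + h + w$)
$\left(V{\left(R{\left(-5 - -4 \right)},-3 \right)} + A{\left(-119,-154 \right)}\right) - 10302 = \left(\left(-13 - 3 + \frac{\left(-5 - -4\right) \left(1 - \left(-5 - -4\right)\right)}{3}\right) - 119 \left(1 - 154\right)\right) - 10302 = \left(\left(-13 - 3 + \frac{\left(-5 + 4\right) \left(1 - \left(-5 + 4\right)\right)}{3}\right) - -18207\right) - 10302 = \left(\left(-13 - 3 + \frac{1}{3} \left(-1\right) \left(1 - -1\right)\right) + 18207\right) - 10302 = \left(\left(-13 - 3 + \frac{1}{3} \left(-1\right) \left(1 + 1\right)\right) + 18207\right) - 10302 = \left(\left(-13 - 3 + \frac{1}{3} \left(-1\right) 2\right) + 18207\right) - 10302 = \left(\left(-13 - 3 - \frac{2}{3}\right) + 18207\right) - 10302 = \left(- \frac{50}{3} + 18207\right) - 10302 = \frac{54571}{3} - 10302 = \frac{23665}{3}$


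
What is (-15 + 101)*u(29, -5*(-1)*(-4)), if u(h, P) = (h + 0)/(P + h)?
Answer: 2494/9 ≈ 277.11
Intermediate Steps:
u(h, P) = h/(P + h)
(-15 + 101)*u(29, -5*(-1)*(-4)) = (-15 + 101)*(29/(-5*(-1)*(-4) + 29)) = 86*(29/(5*(-4) + 29)) = 86*(29/(-20 + 29)) = 86*(29/9) = 2494/9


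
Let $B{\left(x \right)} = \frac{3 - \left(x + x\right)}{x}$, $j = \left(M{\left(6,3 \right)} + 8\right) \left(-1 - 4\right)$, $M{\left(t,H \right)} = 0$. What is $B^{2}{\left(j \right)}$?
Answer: $\frac{6889}{1600} \approx 4.3056$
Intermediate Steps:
$j = -40$ ($j = \left(0 + 8\right) \left(-1 - 4\right) = 8 \left(-5\right) = -40$)
$B{\left(x \right)} = \frac{3 - 2 x}{x}$
$B^{2}{\left(j \right)} = \left(-2 + \frac{3}{-40}\right)^{2} = \left(-2 + 3 \left(- \frac{1}{40}\right)\right)^{2} = \left(-2 - \frac{3}{40}\right)^{2} = \left(- \frac{83}{40}\right)^{2} = \frac{6889}{1600}$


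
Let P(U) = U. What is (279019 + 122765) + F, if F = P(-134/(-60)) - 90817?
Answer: 9329077/30 ≈ 3.1097e+5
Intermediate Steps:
F = -2724443/30 (F = -134/(-60) - 90817 = -134*(-1/60) - 90817 = 67/30 - 90817 = -2724443/30 ≈ -90815.)
(279019 + 122765) + F = (279019 + 122765) - 2724443/30 = 401784 - 2724443/30 = 9329077/30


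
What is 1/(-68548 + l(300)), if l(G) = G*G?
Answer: 1/21452 ≈ 4.6616e-5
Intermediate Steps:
l(G) = G²
1/(-68548 + l(300)) = 1/(-68548 + 300²) = 1/(-68548 + 90000) = 1/21452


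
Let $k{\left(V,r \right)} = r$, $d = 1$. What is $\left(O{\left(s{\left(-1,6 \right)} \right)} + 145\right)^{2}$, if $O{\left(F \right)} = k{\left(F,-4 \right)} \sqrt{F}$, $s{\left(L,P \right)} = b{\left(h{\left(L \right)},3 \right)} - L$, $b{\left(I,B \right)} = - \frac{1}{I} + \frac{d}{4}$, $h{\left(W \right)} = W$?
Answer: $19321$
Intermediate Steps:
$b{\left(I,B \right)} = \frac{1}{4} - \frac{1}{I}$ ($b{\left(I,B \right)} = - \frac{1}{I} + 1 \cdot \frac{1}{4} = - \frac{1}{I} + \frac{1}{4} = \frac{1}{4} - \frac{1}{I}$)
$s{\left(L,P \right)} = - L + \frac{-4 + L}{4 L}$ ($s{\left(L,P \right)} = \frac{-4 + L}{4 L} - L = - L + \frac{-4 + L}{4 L}$)
$O{\left(F \right)} = - 4 \sqrt{F}$
$\left(O{\left(s{\left(-1,6 \right)} \right)} + 145\right)^{2} = \left(- 4 \sqrt{\frac{1}{4} - -1 - \frac{1}{-1}} + 145\right)^{2} = \left(- 4 \sqrt{\frac{1}{4} + 1 - -1} + 145\right)^{2} = \left(- 4 \sqrt{\frac{1}{4} + 1 + 1} + 145\right)^{2} = \left(- 4 \sqrt{\frac{9}{4}} + 145\right)^{2} = \left(\left(-4\right) \frac{3}{2} + 145\right)^{2} = \left(-6 + 145\right)^{2} = 139^{2} = 19321$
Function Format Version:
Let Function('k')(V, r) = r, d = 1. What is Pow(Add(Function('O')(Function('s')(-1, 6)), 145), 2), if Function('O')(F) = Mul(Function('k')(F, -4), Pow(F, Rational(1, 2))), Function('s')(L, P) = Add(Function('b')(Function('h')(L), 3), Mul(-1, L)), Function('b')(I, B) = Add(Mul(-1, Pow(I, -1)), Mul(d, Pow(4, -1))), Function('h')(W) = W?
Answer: 19321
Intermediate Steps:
Function('b')(I, B) = Add(Rational(1, 4), Mul(-1, Pow(I, -1))) (Function('b')(I, B) = Add(Mul(-1, Pow(I, -1)), Mul(1, Pow(4, -1))) = Add(Mul(-1, Pow(I, -1)), Mul(1, Rational(1, 4))) = Add(Mul(-1, Pow(I, -1)), Rational(1, 4)) = Add(Rational(1, 4), Mul(-1, Pow(I, -1))))
Function('s')(L, P) = Add(Mul(-1, L), Mul(Rational(1, 4), Pow(L, -1), Add(-4, L))) (Function('s')(L, P) = Add(Mul(Rational(1, 4), Pow(L, -1), Add(-4, L)), Mul(-1, L)) = Add(Mul(-1, L), Mul(Rational(1, 4), Pow(L, -1), Add(-4, L))))
Function('O')(F) = Mul(-4, Pow(F, Rational(1, 2)))
Pow(Add(Function('O')(Function('s')(-1, 6)), 145), 2) = Pow(Add(Mul(-4, Pow(Add(Rational(1, 4), Mul(-1, -1), Mul(-1, Pow(-1, -1))), Rational(1, 2))), 145), 2) = Pow(Add(Mul(-4, Pow(Add(Rational(1, 4), 1, Mul(-1, -1)), Rational(1, 2))), 145), 2) = Pow(Add(Mul(-4, Pow(Add(Rational(1, 4), 1, 1), Rational(1, 2))), 145), 2) = Pow(Add(Mul(-4, Pow(Rational(9, 4), Rational(1, 2))), 145), 2) = Pow(Add(Mul(-4, Rational(3, 2)), 145), 2) = Pow(Add(-6, 145), 2) = Pow(139, 2) = 19321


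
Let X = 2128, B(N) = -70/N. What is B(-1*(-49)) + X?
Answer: 14886/7 ≈ 2126.6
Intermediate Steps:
B(-1*(-49)) + X = -70/((-1*(-49))) + 2128 = -70/49 + 2128 = -70*1/49 + 2128 = -10/7 + 2128 = 14886/7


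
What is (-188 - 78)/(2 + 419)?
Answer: -266/421 ≈ -0.63183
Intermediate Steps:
(-188 - 78)/(2 + 419) = -266/421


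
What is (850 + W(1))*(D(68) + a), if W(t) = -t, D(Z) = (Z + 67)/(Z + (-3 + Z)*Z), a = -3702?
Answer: -4701886803/1496 ≈ -3.1430e+6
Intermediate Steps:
D(Z) = (67 + Z)/(Z + Z*(-3 + Z))
(850 + W(1))*(D(68) + a) = (850 - 1*1)*((67 + 68)/(68*(-2 + 68)) - 3702) = (850 - 1)*((1/68)*135/66 - 3702) = 849*((1/68)*(1/66)*135 - 3702) = 849*(45/1496 - 3702) = 849*(-5538147/1496) = -4701886803/1496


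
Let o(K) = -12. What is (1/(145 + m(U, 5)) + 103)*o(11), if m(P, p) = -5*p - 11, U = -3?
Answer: -134736/109 ≈ -1236.1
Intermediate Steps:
m(P, p) = -11 - 5*p
(1/(145 + m(U, 5)) + 103)*o(11) = (1/(145 + (-11 - 5*5)) + 103)*(-12) = (1/(145 + (-11 - 25)) + 103)*(-12) = (1/(145 - 36) + 103)*(-12) = (1/109 + 103)*(-12) = (11228/109)*(-12) = -134736/109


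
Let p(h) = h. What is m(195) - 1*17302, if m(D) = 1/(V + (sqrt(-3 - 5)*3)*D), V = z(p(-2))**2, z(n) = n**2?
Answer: 9*(-2249260*sqrt(2) + 30759*I)/(2*(-8*I + 585*sqrt(2))) ≈ -17302.0 - 0.00060433*I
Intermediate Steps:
V = 16 (V = ((-2)**2)**2 = 4**2 = 16)
m(D) = 1/(16 + 6*I*D*sqrt(2)) (m(D) = 1/(16 + (sqrt(-3 - 5)*3)*D) = 1/(16 + (sqrt(-8)*3)*D) = 1/(16 + ((2*I*sqrt(2))*3)*D) = 1/(16 + (6*I*sqrt(2))*D) = 1/(16 + 6*I*D*sqrt(2)))
m(195) - 1*17302 = 1/(2*(8 + 3*I*195*sqrt(2))) - 1*17302 = 1/(2*(8 + 585*I*sqrt(2))) - 17302 = -17302 + 1/(2*(8 + 585*I*sqrt(2)))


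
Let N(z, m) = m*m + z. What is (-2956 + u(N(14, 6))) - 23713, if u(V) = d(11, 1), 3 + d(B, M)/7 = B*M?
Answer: -26613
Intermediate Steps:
N(z, m) = z + m² (N(z, m) = m² + z = z + m²)
d(B, M) = -21 + 7*B*M (d(B, M) = -21 + 7*(B*M) = -21 + 7*B*M)
u(V) = 56 (u(V) = -21 + 7*11*1 = -21 + 77 = 56)
(-2956 + u(N(14, 6))) - 23713 = (-2956 + 56) - 23713 = -2900 - 23713 = -26613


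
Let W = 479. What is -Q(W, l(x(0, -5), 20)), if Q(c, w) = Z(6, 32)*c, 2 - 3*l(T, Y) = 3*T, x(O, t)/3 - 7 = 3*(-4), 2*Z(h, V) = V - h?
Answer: -6227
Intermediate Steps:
Z(h, V) = V/2 - h/2 (Z(h, V) = (V - h)/2 = V/2 - h/2)
x(O, t) = -15 (x(O, t) = 21 + 3*(3*(-4)) = 21 + 3*(-12) = 21 - 36 = -15)
l(T, Y) = ⅔ - T
Q(c, w) = 13*c (Q(c, w) = ((½)*32 - ½*6)*c = (16 - 3)*c = 13*c)
-Q(W, l(x(0, -5), 20)) = -13*479 = -1*6227 = -6227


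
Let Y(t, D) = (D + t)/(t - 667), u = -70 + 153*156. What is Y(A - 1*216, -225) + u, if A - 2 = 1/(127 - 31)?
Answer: 118397529/4975 ≈ 23799.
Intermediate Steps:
A = 193/96 (A = 2 + 1/(127 - 31) = 2 + 1/96 = 193/96 ≈ 2.0104)
u = 23798 (u = -70 + 23868 = 23798)
Y(t, D) = (D + t)/(-667 + t)
Y(A - 1*216, -225) + u = (-225 + (193/96 - 1*216))/(-667 + (193/96 - 1*216)) + 23798 = (-225 + (193/96 - 216))/(-667 + (193/96 - 216)) + 23798 = (-225 - 20543/96)/(-667 - 20543/96) + 23798 = -42143/96/(-84575/96) + 23798 = -96/84575*(-42143/96) + 23798 = 2479/4975 + 23798 = 118397529/4975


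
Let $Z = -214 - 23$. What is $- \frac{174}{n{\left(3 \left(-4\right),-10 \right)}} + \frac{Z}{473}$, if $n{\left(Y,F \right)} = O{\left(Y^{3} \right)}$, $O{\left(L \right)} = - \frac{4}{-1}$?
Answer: $- \frac{41625}{946} \approx -44.001$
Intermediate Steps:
$Z = -237$
$O{\left(L \right)} = 4$ ($O{\left(L \right)} = \left(-4\right) \left(-1\right) = 4$)
$n{\left(Y,F \right)} = 4$
$- \frac{174}{n{\left(3 \left(-4\right),-10 \right)}} + \frac{Z}{473} = - \frac{174}{4} - \frac{237}{473} = \left(-174\right) \frac{1}{4} - \frac{237}{473} = - \frac{87}{2} - \frac{237}{473} = - \frac{41625}{946}$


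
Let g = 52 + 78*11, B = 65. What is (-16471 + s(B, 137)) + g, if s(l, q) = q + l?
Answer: -15359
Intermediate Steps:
g = 910 (g = 52 + 858 = 910)
s(l, q) = l + q
(-16471 + s(B, 137)) + g = (-16471 + (65 + 137)) + 910 = (-16471 + 202) + 910 = -16269 + 910 = -15359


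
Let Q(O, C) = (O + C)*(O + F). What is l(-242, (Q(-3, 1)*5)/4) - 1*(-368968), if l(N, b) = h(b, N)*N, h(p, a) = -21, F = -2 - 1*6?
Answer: 374050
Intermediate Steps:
F = -8 (F = -2 - 6 = -8)
Q(O, C) = (-8 + O)*(C + O) (Q(O, C) = (O + C)*(O - 8) = (C + O)*(-8 + O) = (-8 + O)*(C + O))
l(N, b) = -21*N
l(-242, (Q(-3, 1)*5)/4) - 1*(-368968) = -21*(-242) - 1*(-368968) = 5082 + 368968 = 374050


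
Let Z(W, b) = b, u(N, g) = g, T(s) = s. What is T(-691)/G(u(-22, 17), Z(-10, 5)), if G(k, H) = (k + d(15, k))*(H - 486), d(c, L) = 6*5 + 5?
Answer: 691/25012 ≈ 0.027627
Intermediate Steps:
d(c, L) = 35 (d(c, L) = 30 + 5 = 35)
G(k, H) = (-486 + H)*(35 + k) (G(k, H) = (k + 35)*(H - 486) = (35 + k)*(-486 + H) = (-486 + H)*(35 + k))
T(-691)/G(u(-22, 17), Z(-10, 5)) = -691/(-17010 - 486*17 + 35*5 + 5*17) = -691/(-17010 - 8262 + 175 + 85) = -691/(-25012) = -691*(-1/25012) = 691/25012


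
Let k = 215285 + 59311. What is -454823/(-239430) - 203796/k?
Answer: 6341475019/5478876690 ≈ 1.1574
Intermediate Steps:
k = 274596
-454823/(-239430) - 203796/k = -454823/(-239430) - 203796/274596 = -454823*(-1/239430) - 203796*1/274596 = 454823/239430 - 16983/22883 = 6341475019/5478876690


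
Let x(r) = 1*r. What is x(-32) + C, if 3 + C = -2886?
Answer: -2921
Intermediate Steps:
C = -2889 (C = -3 - 2886 = -2889)
x(r) = r
x(-32) + C = -32 - 2889 = -2921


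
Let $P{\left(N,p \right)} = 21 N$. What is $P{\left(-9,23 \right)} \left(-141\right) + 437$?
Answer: $27086$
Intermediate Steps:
$P{\left(-9,23 \right)} \left(-141\right) + 437 = 21 \left(-9\right) \left(-141\right) + 437 = \left(-189\right) \left(-141\right) + 437 = 26649 + 437 = 27086$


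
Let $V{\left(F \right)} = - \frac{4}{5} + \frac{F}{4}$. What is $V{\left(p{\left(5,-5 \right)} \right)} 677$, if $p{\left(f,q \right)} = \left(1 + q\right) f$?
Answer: $- \frac{19633}{5} \approx -3926.6$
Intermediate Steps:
$p{\left(f,q \right)} = f \left(1 + q\right)$
$V{\left(F \right)} = - \frac{4}{5} + \frac{F}{4}$ ($V{\left(F \right)} = \left(-4\right) \frac{1}{5} + F \frac{1}{4} = - \frac{4}{5} + \frac{F}{4}$)
$V{\left(p{\left(5,-5 \right)} \right)} 677 = \left(- \frac{4}{5} + \frac{5 \left(1 - 5\right)}{4}\right) 677 = \left(- \frac{4}{5} + \frac{5 \left(-4\right)}{4}\right) 677 = \left(- \frac{4}{5} + \frac{1}{4} \left(-20\right)\right) 677 = \left(- \frac{4}{5} - 5\right) 677 = \left(- \frac{29}{5}\right) 677 = - \frac{19633}{5}$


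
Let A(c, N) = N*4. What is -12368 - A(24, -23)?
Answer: -12276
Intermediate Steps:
A(c, N) = 4*N
-12368 - A(24, -23) = -12368 - 4*(-23) = -12368 - 1*(-92) = -12368 + 92 = -12276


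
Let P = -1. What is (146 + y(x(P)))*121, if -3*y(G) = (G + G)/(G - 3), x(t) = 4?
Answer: 52030/3 ≈ 17343.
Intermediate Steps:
y(G) = -2*G/(3*(-3 + G)) (y(G) = -(G + G)/(3*(G - 3)) = -2*G/(3*(-3 + G)))
(146 + y(x(P)))*121 = (146 - 2*4/(-9 + 3*4))*121 = (146 - 2*4/(-9 + 12))*121 = (146 - 2*4/3)*121 = (146 - 2*4*⅓)*121 = (146 - 8/3)*121 = (430/3)*121 = 52030/3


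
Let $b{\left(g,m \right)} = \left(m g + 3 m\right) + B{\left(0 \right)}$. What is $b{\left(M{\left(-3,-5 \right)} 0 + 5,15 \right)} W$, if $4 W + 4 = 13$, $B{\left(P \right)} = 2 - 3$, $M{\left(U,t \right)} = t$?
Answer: $\frac{1071}{4} \approx 267.75$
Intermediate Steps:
$B{\left(P \right)} = -1$ ($B{\left(P \right)} = 2 - 3 = -1$)
$W = \frac{9}{4}$ ($W = -1 + \frac{1}{4} \cdot 13 = -1 + \frac{13}{4} = \frac{9}{4} \approx 2.25$)
$b{\left(g,m \right)} = -1 + 3 m + g m$ ($b{\left(g,m \right)} = \left(m g + 3 m\right) - 1 = \left(g m + 3 m\right) - 1 = \left(3 m + g m\right) - 1 = -1 + 3 m + g m$)
$b{\left(M{\left(-3,-5 \right)} 0 + 5,15 \right)} W = \left(-1 + 3 \cdot 15 + \left(\left(-5\right) 0 + 5\right) 15\right) \frac{9}{4} = \left(-1 + 45 + \left(0 + 5\right) 15\right) \frac{9}{4} = \left(-1 + 45 + 5 \cdot 15\right) \frac{9}{4} = \left(-1 + 45 + 75\right) \frac{9}{4} = 119 \cdot \frac{9}{4} = \frac{1071}{4}$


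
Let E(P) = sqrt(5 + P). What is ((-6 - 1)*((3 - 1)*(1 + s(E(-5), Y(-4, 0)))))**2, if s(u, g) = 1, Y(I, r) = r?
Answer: 784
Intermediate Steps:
((-6 - 1)*((3 - 1)*(1 + s(E(-5), Y(-4, 0)))))**2 = ((-6 - 1)*((3 - 1)*(1 + 1)))**2 = (-14*2)**2 = (-7*4)**2 = (-28)**2 = 784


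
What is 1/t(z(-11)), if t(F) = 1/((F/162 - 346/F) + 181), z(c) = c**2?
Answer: 3506551/19602 ≈ 178.89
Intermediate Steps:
t(F) = 1/(181 - 346/F + F/162) (t(F) = 1/((F*(1/162) - 346/F) + 181) = 1/((F/162 - 346/F) + 181) = 1/((-346/F + F/162) + 181) = 1/(181 - 346/F + F/162))
1/t(z(-11)) = 1/(162*(-11)**2/(-56052 + ((-11)**2)**2 + 29322*(-11)**2)) = 1/(162*121/(-56052 + 121**2 + 29322*121)) = 1/(162*121/(-56052 + 14641 + 3547962)) = 1/(162*121/3506551) = 1/(162*121*(1/3506551)) = 1/(19602/3506551) = 3506551/19602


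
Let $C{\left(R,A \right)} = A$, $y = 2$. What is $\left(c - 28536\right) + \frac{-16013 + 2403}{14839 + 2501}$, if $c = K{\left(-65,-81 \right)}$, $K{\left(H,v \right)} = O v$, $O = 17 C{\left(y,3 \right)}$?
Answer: $- \frac{56645939}{1734} \approx -32668.0$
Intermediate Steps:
$O = 51$ ($O = 17 \cdot 3 = 51$)
$K{\left(H,v \right)} = 51 v$
$c = -4131$ ($c = 51 \left(-81\right) = -4131$)
$\left(c - 28536\right) + \frac{-16013 + 2403}{14839 + 2501} = \left(-4131 - 28536\right) + \frac{-16013 + 2403}{14839 + 2501} = -32667 - \frac{13610}{17340} = -32667 - \frac{1361}{1734} = - \frac{56645939}{1734}$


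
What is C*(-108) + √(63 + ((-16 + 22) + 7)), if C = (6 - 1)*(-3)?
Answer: 1620 + 2*√19 ≈ 1628.7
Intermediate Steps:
C = -15 (C = 5*(-3) = -15)
C*(-108) + √(63 + ((-16 + 22) + 7)) = -15*(-108) + √(63 + ((-16 + 22) + 7)) = 1620 + √(63 + (6 + 7)) = 1620 + √(63 + 13) = 1620 + √76 = 1620 + 2*√19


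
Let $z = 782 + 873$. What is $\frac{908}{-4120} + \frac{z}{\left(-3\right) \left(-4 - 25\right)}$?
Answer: $\frac{1684901}{89610} \approx 18.803$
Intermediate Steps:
$z = 1655$
$\frac{908}{-4120} + \frac{z}{\left(-3\right) \left(-4 - 25\right)} = \frac{908}{-4120} + \frac{1655}{\left(-3\right) \left(-4 - 25\right)} = 908 \left(- \frac{1}{4120}\right) + \frac{1655}{\left(-3\right) \left(-29\right)} = - \frac{227}{1030} + \frac{1655}{87} = \frac{1684901}{89610}$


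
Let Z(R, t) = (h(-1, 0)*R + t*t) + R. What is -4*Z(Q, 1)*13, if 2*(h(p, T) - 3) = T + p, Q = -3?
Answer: 494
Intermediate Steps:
h(p, T) = 3 + T/2 + p/2 (h(p, T) = 3 + (T + p)/2 = 3 + (T/2 + p/2) = 3 + T/2 + p/2)
Z(R, t) = t**2 + 7*R/2 (Z(R, t) = ((3 + (1/2)*0 + (1/2)*(-1))*R + t*t) + R = ((3 + 0 - 1/2)*R + t**2) + R = (5*R/2 + t**2) + R = (t**2 + 5*R/2) + R = t**2 + 7*R/2)
-4*Z(Q, 1)*13 = -4*(1**2 + (7/2)*(-3))*13 = -4*(1 - 21/2)*13 = -4*(-19/2)*13 = 38*13 = 494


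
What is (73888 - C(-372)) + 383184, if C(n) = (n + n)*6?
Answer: 461536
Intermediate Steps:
C(n) = 12*n (C(n) = (2*n)*6 = 12*n)
(73888 - C(-372)) + 383184 = (73888 - 12*(-372)) + 383184 = (73888 - 1*(-4464)) + 383184 = (73888 + 4464) + 383184 = 78352 + 383184 = 461536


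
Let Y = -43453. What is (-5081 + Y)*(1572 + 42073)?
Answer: -2118266430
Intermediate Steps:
(-5081 + Y)*(1572 + 42073) = (-5081 - 43453)*(1572 + 42073) = -48534*43645 = -2118266430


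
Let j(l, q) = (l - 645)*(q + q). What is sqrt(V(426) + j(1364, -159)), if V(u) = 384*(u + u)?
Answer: sqrt(98526) ≈ 313.89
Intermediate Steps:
V(u) = 768*u (V(u) = 384*(2*u) = 768*u)
j(l, q) = 2*q*(-645 + l) (j(l, q) = (-645 + l)*(2*q) = 2*q*(-645 + l))
sqrt(V(426) + j(1364, -159)) = sqrt(768*426 + 2*(-159)*(-645 + 1364)) = sqrt(327168 + 2*(-159)*719) = sqrt(327168 - 228642) = sqrt(98526)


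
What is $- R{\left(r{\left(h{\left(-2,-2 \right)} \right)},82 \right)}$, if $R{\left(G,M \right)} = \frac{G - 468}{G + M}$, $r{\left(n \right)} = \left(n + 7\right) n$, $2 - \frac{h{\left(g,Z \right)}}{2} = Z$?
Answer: $\frac{174}{101} \approx 1.7228$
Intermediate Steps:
$h{\left(g,Z \right)} = 4 - 2 Z$
$r{\left(n \right)} = n \left(7 + n\right)$ ($r{\left(n \right)} = \left(7 + n\right) n = n \left(7 + n\right)$)
$R{\left(G,M \right)} = \frac{-468 + G}{G + M}$
$- R{\left(r{\left(h{\left(-2,-2 \right)} \right)},82 \right)} = - \frac{-468 + \left(4 - -4\right) \left(7 + \left(4 - -4\right)\right)}{\left(4 - -4\right) \left(7 + \left(4 - -4\right)\right) + 82} = - \frac{-468 + \left(4 + 4\right) \left(7 + \left(4 + 4\right)\right)}{\left(4 + 4\right) \left(7 + \left(4 + 4\right)\right) + 82} = - \frac{-468 + 8 \left(7 + 8\right)}{8 \left(7 + 8\right) + 82} = - \frac{-468 + 8 \cdot 15}{8 \cdot 15 + 82} = - \frac{-468 + 120}{120 + 82} = - \frac{-348}{202} = \left(-1\right) \left(- \frac{174}{101}\right) = \frac{174}{101}$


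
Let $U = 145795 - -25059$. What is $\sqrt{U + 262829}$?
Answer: $3 \sqrt{48187} \approx 658.55$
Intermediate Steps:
$U = 170854$ ($U = 145795 + 25059 = 170854$)
$\sqrt{U + 262829} = \sqrt{170854 + 262829} = \sqrt{433683} = 3 \sqrt{48187}$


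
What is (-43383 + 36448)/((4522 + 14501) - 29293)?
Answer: 1387/2054 ≈ 0.67527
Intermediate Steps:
(-43383 + 36448)/((4522 + 14501) - 29293) = -6935/(19023 - 29293) = -6935/(-10270) = -6935*(-1/10270) = 1387/2054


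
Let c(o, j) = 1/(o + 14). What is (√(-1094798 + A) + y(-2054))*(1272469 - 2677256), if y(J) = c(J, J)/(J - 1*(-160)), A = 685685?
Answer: -1404787/3863760 - 4214361*I*√45457 ≈ -0.36358 - 8.9853e+8*I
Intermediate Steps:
c(o, j) = 1/(14 + o)
y(J) = 1/((14 + J)*(160 + J)) (y(J) = 1/((14 + J)*(J - 1*(-160))) = 1/((14 + J)*(J + 160)) = 1/((14 + J)*(160 + J)))
(√(-1094798 + A) + y(-2054))*(1272469 - 2677256) = (√(-1094798 + 685685) + 1/((14 - 2054)*(160 - 2054)))*(1272469 - 2677256) = (√(-409113) + 1/(-2040*(-1894)))*(-1404787) = (3*I*√45457 - 1/2040*(-1/1894))*(-1404787) = (3*I*√45457 + 1/3863760)*(-1404787) = (1/3863760 + 3*I*√45457)*(-1404787) = -1404787/3863760 - 4214361*I*√45457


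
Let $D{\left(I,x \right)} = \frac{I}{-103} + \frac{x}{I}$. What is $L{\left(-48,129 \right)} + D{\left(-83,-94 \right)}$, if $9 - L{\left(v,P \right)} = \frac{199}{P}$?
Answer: $\frac{10361797}{1102821} \approx 9.3957$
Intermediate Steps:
$D{\left(I,x \right)} = - \frac{I}{103} + \frac{x}{I}$ ($D{\left(I,x \right)} = I \left(- \frac{1}{103}\right) + \frac{x}{I} = - \frac{I}{103} + \frac{x}{I}$)
$L{\left(v,P \right)} = 9 - \frac{199}{P}$
$L{\left(-48,129 \right)} + D{\left(-83,-94 \right)} = \left(9 - \frac{199}{129}\right) - \left(- \frac{83}{103} + \frac{94}{-83}\right) = \left(9 - \frac{199}{129}\right) + \left(\frac{83}{103} - - \frac{94}{83}\right) = \left(9 - \frac{199}{129}\right) + \left(\frac{83}{103} + \frac{94}{83}\right) = \frac{962}{129} + \frac{16571}{8549} = \frac{10361797}{1102821}$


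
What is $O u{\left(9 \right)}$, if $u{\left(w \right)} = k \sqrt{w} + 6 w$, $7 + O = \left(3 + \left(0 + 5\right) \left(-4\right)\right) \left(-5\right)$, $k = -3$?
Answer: $3510$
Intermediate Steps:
$O = 78$ ($O = -7 + \left(3 + \left(0 + 5\right) \left(-4\right)\right) \left(-5\right) = -7 + \left(3 + 5 \left(-4\right)\right) \left(-5\right) = -7 + \left(3 - 20\right) \left(-5\right) = -7 - -85 = -7 + 85 = 78$)
$u{\left(w \right)} = - 3 \sqrt{w} + 6 w$
$O u{\left(9 \right)} = 78 \left(- 3 \sqrt{9} + 6 \cdot 9\right) = 78 \left(\left(-3\right) 3 + 54\right) = 78 \left(-9 + 54\right) = 78 \cdot 45 = 3510$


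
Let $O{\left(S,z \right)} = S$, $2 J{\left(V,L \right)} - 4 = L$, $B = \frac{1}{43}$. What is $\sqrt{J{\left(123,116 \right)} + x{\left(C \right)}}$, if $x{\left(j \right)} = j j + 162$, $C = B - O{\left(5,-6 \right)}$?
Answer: $\frac{\sqrt{456274}}{43} \approx 15.709$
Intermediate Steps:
$B = \frac{1}{43} \approx 0.023256$
$J{\left(V,L \right)} = 2 + \frac{L}{2}$
$C = - \frac{214}{43}$ ($C = \frac{1}{43} - 5 = - \frac{214}{43} \approx -4.9767$)
$x{\left(j \right)} = 162 + j^{2}$ ($x{\left(j \right)} = j^{2} + 162 = 162 + j^{2}$)
$\sqrt{J{\left(123,116 \right)} + x{\left(C \right)}} = \sqrt{\left(2 + \frac{1}{2} \cdot 116\right) + \left(162 + \left(- \frac{214}{43}\right)^{2}\right)} = \sqrt{\left(2 + 58\right) + \left(162 + \frac{45796}{1849}\right)} = \sqrt{60 + \frac{345334}{1849}} = \sqrt{\frac{456274}{1849}} = \frac{\sqrt{456274}}{43}$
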